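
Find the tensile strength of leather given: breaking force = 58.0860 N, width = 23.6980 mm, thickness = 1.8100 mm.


Formula: TS = force / (width * thickness)
Substituting: TS = 58.0860 / (23.6980 * 1.8100)
Result: 1.3542 N/mm^2


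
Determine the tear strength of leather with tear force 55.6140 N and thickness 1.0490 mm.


Formula: Tear strength = force / thickness
Substituting: Tear strength = 55.6140 / 1.0490
Result: 53.0162 N/mm


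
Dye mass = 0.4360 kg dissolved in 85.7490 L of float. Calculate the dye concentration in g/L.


Formula: Conc = dye_mass(kg) / volume(L) * 1000
Substituting: Conc = 0.4360 / 85.7490 * 1000
Result: 5.0846 g/L


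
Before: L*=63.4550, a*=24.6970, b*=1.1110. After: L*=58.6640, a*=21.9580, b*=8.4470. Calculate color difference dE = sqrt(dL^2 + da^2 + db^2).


dL = -4.7910, da = -2.7390, db = 7.3360
dE = sqrt((-4.7910)^2 + (-2.7390)^2 + 7.3360^2) = 9.1800


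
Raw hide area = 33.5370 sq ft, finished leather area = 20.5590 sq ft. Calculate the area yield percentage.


Formula: Yield = finished / raw * 100
Substituting: Yield = 20.5590 / 33.5370 * 100
Result: 61.3024 %


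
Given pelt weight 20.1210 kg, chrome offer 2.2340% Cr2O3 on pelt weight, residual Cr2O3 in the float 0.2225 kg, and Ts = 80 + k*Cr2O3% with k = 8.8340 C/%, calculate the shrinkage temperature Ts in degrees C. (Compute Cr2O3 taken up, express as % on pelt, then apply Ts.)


Offered = pelt * offer_pct / 100 = 20.1210 * 2.2340 / 100 = 0.4495 kg
Uptake = offered - residual = 0.4495 - 0.2225 = 0.2270 kg
Cr2O3% on pelt = uptake / pelt * 100 = 0.2270 / 20.1210 * 100 = 1.1282 %
Ts = 80 + k * Cr2O3% = 80 + 8.8340 * 1.1282 = 89.9664 C


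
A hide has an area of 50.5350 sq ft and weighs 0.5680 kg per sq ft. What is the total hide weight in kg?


Formula: Weight = area * weight_per_sqft
Substituting: Weight = 50.5350 * 0.5680
Result: 28.7039 kg


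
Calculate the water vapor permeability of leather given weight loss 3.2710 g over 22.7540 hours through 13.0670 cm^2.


Formula: WVP = loss / (area * time)
Substituting: WVP = 3.2710 / (13.0670 * 22.7540)
Result: 0.0110014 g/(cm^2*hr)


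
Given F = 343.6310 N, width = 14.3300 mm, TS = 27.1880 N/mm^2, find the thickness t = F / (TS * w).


Formula: t = F / (TS * w)
Substituting: t = 343.6310 / (27.1880 * 14.3300)
Result: 0.8820 mm


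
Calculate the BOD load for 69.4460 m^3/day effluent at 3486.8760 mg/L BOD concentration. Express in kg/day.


Formula: BOD_load = volume * conc / 1000
Substituting: BOD_load = 69.4460 * 3486.8760 / 1000
Result: 242.1496 kg/day


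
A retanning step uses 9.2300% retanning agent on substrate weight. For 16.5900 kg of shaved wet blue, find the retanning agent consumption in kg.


Formula: Retan = substrate * pct / 100
Substituting: Retan = 16.5900 * 9.2300 / 100
Result: 1.5313 kg


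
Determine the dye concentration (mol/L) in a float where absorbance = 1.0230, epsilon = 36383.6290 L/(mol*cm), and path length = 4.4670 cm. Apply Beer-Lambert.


Formula: c = A / (epsilon * l)
Substituting: c = 1.0230 / (36383.6290 * 4.4670)
Result: 6.2944e-06 mol/L


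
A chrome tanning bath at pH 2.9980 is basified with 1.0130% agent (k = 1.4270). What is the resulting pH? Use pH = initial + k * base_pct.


Formula: pH_final = pH_initial + k * base_pct
Substituting: pH_final = 2.9980 + 1.4270 * 1.0130
Result: 4.4436


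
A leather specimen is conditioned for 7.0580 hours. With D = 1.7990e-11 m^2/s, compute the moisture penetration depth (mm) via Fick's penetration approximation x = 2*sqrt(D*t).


t = 7.0580 hr * 3600 = 25408.8000 s
D * t = 1.7990e-11 * 25408.8000 = 4.5710e-07
x = 2 * sqrt(D*t) = 2 * sqrt(4.5710e-07) = 0.00135219 m = 1.3522 mm


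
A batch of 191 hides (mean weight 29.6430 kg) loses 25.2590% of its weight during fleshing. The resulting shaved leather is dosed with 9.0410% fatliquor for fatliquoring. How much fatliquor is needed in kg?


Total_raw = N * avg_wt = 191 * 29.6430 = 5661.8130 kg
Substrate = Total_raw * (1 - loss/100) = 5661.8130 * (1 - 25.2590/100) = 4231.6957 kg
Fat = Substrate * pct / 100 = 4231.6957 * 9.0410 / 100 = 382.5876 kg


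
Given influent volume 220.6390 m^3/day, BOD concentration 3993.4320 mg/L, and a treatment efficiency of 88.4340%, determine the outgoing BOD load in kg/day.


Load_in = volume * conc / 1000 = 220.6390 * 3993.4320 / 1000 = 881.1068 kg/day
Removed = Load_in * eff / 100 = 881.1068 * 88.4340 / 100 = 779.1980 kg/day
Load_out = Load_in - Removed = 881.1068 - 779.1980 = 101.9088 kg/day


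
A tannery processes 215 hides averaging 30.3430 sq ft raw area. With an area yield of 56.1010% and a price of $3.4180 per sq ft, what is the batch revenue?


Raw_total = N * avg_area = 215 * 30.3430 = 6523.7450 sq ft
Finished = Raw_total * yield / 100 = 6523.7450 * 56.1010 / 100 = 3659.8862 sq ft
Value = Finished * price = 3659.8862 * 3.4180 = 12509.4910 $


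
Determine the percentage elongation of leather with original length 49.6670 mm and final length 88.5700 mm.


Formula: Elongation = (Lf - L0) / L0 * 100
Substituting: Elongation = (88.5700 - 49.6670) / 49.6670 * 100
Result: 78.3277 %


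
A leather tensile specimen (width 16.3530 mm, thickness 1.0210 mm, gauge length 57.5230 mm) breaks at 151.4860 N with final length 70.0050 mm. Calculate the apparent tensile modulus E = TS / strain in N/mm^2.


TS = F / (w * t) = 151.4860 / (16.3530 * 1.0210) = 9.0730 N/mm^2
strain = (Lf - L0) / L0 = (70.0050 - 57.5230) / 57.5230 = 0.2170
E = TS / strain = 9.0730 / 0.2170 = 41.8126 N/mm^2


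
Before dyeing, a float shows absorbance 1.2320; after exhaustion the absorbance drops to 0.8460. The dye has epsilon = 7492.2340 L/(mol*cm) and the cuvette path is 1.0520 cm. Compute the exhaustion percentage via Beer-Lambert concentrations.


c_initial = A_i / (epsilon * l) = 1.2320 / (7492.2340 * 1.0520) = 1.5631e-04 mol/L
c_final = A_f / (epsilon * l) = 0.8460 / (7492.2340 * 1.0520) = 1.0734e-04 mol/L
Exhaustion = (c_initial - c_final) / c_initial * 100 = (1.5631e-04 - 1.0734e-04) / 1.5631e-04 * 100 = 31.3312 %


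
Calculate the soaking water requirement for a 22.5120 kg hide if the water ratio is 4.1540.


Formula: Water = hide_weight * ratio
Substituting: Water = 22.5120 * 4.1540
Result: 93.5148 kg


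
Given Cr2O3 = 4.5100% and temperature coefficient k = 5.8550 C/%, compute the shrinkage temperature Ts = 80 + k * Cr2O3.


Formula: Ts = 80 + k * Cr2O3
Substituting: Ts = 80 + 5.8550 * 4.5100
Result: 106.4060 C


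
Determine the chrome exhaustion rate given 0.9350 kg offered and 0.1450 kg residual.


Formula: Uptake = (offered - residual) / offered * 100
Substituting: Uptake = (0.9350 - 0.1450) / 0.9350 * 100
Result: 84.4920 %


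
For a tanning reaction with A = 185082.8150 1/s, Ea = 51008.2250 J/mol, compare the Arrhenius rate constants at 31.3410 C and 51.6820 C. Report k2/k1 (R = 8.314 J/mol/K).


T1 = 31.3410 + 273.15 = 304.4910 K; T2 = 51.6820 + 273.15 = 324.8320 K
k1 = A * exp(-Ea/(R*T1)) = 185082.8150 * exp(-51008.2250/(8.314*304.4910)) = 3.2864e-04 1/s
k2 = A * exp(-Ea/(R*T2)) = 185082.8150 * exp(-51008.2250/(8.314*324.8320)) = 0.00116061 1/s
k2/k1 = 0.00116061 / 3.2864e-04 = 3.5316


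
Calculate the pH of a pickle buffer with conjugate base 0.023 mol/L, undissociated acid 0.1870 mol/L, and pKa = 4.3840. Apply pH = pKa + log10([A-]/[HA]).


ratio = [A-] / [HA] = 0.023 / 0.1870 = 0.1230
log10(ratio) = -0.9101
pH = pKa + log10(ratio) = 4.3840 - 0.9101 = 3.4739


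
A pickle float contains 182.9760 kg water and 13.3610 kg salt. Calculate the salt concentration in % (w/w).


Formula: Conc = salt / (water + salt) * 100
Substituting: Conc = 13.3610 / (182.9760 + 13.3610) * 100
Result: 6.8051 %


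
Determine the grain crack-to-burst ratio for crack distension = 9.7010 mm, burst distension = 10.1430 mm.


Formula: Ratio = crack / burst
Substituting: Ratio = 9.7010 / 10.1430
Result: 0.9564


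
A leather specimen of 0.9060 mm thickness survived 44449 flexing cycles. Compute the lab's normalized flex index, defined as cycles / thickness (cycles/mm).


Formula: Index = cycles / thickness
Substituting: Index = 44449 / 0.9060
Result: 49060.7064 cycles/mm


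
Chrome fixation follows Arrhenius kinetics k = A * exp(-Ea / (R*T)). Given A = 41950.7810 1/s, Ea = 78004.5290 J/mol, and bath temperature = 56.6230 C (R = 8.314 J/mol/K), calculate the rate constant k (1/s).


T_K = T_C + 273.15 = 56.6230 + 273.15 = 329.7730 K
exponent = -Ea / (R * T_K) = -78004.5290 / (8.314 * 329.7730) = -28.4508
k = A * exp(exponent) = 41950.7810 * exp(-28.4508) = 1.8480e-08 1/s


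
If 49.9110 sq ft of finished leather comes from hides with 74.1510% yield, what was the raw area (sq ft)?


Formula: raw = finished * 100 / yield
Substituting: raw = 49.9110 * 100 / 74.1510
Result: 67.3099 sq ft


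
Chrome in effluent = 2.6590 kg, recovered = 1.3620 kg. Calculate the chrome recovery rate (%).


Formula: Recovery = recovered / input * 100
Substituting: Recovery = 1.3620 / 2.6590 * 100
Result: 51.2223 %


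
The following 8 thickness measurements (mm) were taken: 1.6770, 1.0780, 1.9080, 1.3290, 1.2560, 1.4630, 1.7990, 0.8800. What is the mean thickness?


Formula: Average = sum / n
Substituting: Average = 11.3900 / 8
Result: 1.4238 mm


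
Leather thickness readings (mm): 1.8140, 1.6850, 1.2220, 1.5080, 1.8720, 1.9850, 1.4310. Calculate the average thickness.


Formula: Average = sum / n
Substituting: Average = 11.5170 / 7
Result: 1.6453 mm


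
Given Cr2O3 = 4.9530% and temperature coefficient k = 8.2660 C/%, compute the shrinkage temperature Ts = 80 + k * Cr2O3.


Formula: Ts = 80 + k * Cr2O3
Substituting: Ts = 80 + 8.2660 * 4.9530
Result: 120.9415 C


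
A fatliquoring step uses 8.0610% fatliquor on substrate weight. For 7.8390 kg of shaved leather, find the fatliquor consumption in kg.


Formula: Fat = substrate * pct / 100
Substituting: Fat = 7.8390 * 8.0610 / 100
Result: 0.6319 kg


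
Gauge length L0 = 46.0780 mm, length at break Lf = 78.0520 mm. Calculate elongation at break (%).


Formula: Elongation = (Lf - L0) / L0 * 100
Substituting: Elongation = (78.0520 - 46.0780) / 46.0780 * 100
Result: 69.3910 %


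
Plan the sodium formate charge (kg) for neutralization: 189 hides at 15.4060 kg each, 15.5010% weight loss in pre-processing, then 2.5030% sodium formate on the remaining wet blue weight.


Total_raw = N * avg_wt = 189 * 15.4060 = 2911.7340 kg
Substrate = Total_raw * (1 - loss/100) = 2911.7340 * (1 - 15.5010/100) = 2460.3861 kg
Neutralizer = Substrate * pct / 100 = 2460.3861 * 2.5030 / 100 = 61.5835 kg


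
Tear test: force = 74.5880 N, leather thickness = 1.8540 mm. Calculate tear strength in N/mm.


Formula: Tear strength = force / thickness
Substituting: Tear strength = 74.5880 / 1.8540
Result: 40.2309 N/mm


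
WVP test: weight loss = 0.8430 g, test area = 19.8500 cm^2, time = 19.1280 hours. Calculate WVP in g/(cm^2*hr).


Formula: WVP = loss / (area * time)
Substituting: WVP = 0.8430 / (19.8500 * 19.1280)
Result: 0.00222023 g/(cm^2*hr)


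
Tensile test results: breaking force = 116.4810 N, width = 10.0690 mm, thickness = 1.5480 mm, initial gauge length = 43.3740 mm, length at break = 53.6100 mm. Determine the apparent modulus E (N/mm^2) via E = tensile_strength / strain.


TS = F / (w * t) = 116.4810 / (10.0690 * 1.5480) = 7.4730 N/mm^2
strain = (Lf - L0) / L0 = (53.6100 - 43.3740) / 43.3740 = 0.2360
E = TS / strain = 7.4730 / 0.2360 = 31.6663 N/mm^2


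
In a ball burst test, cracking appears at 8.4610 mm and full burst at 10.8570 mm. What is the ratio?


Formula: Ratio = crack / burst
Substituting: Ratio = 8.4610 / 10.8570
Result: 0.7793


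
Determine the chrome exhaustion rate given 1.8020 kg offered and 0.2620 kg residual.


Formula: Uptake = (offered - residual) / offered * 100
Substituting: Uptake = (1.8020 - 0.2620) / 1.8020 * 100
Result: 85.4606 %


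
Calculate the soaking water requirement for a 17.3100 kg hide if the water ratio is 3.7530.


Formula: Water = hide_weight * ratio
Substituting: Water = 17.3100 * 3.7530
Result: 64.9644 kg


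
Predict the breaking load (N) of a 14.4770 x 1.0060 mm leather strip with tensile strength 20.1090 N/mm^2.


Formula: F = TS * w * t
Substituting: F = 20.1090 * 14.4770 * 1.0060
Result: 292.8647 N


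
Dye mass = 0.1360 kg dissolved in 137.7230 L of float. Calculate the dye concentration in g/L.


Formula: Conc = dye_mass(kg) / volume(L) * 1000
Substituting: Conc = 0.1360 / 137.7230 * 1000
Result: 0.9875 g/L


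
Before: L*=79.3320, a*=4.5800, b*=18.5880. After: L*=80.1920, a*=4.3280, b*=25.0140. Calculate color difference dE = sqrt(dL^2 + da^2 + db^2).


dL = 0.8600, da = -0.2520, db = 6.4260
dE = sqrt(0.8600^2 + (-0.2520)^2 + 6.4260^2) = 6.4882


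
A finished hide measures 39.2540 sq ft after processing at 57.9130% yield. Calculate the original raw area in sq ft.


Formula: raw = finished * 100 / yield
Substituting: raw = 39.2540 * 100 / 57.9130
Result: 67.7810 sq ft


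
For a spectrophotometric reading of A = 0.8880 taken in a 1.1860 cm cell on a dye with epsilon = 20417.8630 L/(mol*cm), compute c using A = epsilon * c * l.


Formula: c = A / (epsilon * l)
Substituting: c = 0.8880 / (20417.8630 * 1.1860)
Result: 3.6671e-05 mol/L


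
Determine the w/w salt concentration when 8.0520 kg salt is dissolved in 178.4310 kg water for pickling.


Formula: Conc = salt / (water + salt) * 100
Substituting: Conc = 8.0520 / (178.4310 + 8.0520) * 100
Result: 4.3178 %


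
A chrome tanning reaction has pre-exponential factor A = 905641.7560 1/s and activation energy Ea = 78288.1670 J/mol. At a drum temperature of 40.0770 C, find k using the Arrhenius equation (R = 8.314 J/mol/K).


T_K = T_C + 273.15 = 40.0770 + 273.15 = 313.2270 K
exponent = -Ea / (R * T_K) = -78288.1670 / (8.314 * 313.2270) = -30.0626
k = A * exp(exponent) = 905641.7560 * exp(-30.0626) = 7.9602e-08 1/s


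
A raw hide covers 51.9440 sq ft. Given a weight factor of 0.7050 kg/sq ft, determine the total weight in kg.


Formula: Weight = area * weight_per_sqft
Substituting: Weight = 51.9440 * 0.7050
Result: 36.6205 kg


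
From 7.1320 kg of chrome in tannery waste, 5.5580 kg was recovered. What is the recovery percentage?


Formula: Recovery = recovered / input * 100
Substituting: Recovery = 5.5580 / 7.1320 * 100
Result: 77.9305 %


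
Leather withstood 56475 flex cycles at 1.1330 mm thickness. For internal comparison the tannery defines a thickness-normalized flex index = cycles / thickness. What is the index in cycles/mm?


Formula: Index = cycles / thickness
Substituting: Index = 56475 / 1.1330
Result: 49845.5428 cycles/mm


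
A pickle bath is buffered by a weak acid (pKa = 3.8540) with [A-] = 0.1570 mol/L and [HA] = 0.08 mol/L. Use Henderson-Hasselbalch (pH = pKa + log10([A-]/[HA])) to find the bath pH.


ratio = [A-] / [HA] = 0.1570 / 0.08 = 1.9625
log10(ratio) = 0.2928
pH = pKa + log10(ratio) = 3.8540 + 0.2928 = 4.1468


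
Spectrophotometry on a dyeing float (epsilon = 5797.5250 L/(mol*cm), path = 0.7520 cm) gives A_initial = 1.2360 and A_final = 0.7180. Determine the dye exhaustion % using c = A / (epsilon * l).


c_initial = A_i / (epsilon * l) = 1.2360 / (5797.5250 * 0.7520) = 2.8350e-04 mol/L
c_final = A_f / (epsilon * l) = 0.7180 / (5797.5250 * 0.7520) = 1.6469e-04 mol/L
Exhaustion = (c_initial - c_final) / c_initial * 100 = (2.8350e-04 - 1.6469e-04) / 2.8350e-04 * 100 = 41.9094 %


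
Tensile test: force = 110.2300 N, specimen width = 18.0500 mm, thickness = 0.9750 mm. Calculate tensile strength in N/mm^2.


Formula: TS = force / (width * thickness)
Substituting: TS = 110.2300 / (18.0500 * 0.9750)
Result: 6.2635 N/mm^2


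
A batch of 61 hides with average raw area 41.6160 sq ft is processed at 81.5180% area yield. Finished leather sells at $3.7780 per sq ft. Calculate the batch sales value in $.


Raw_total = N * avg_area = 61 * 41.6160 = 2538.5760 sq ft
Finished = Raw_total * yield / 100 = 2538.5760 * 81.5180 / 100 = 2069.3964 sq ft
Value = Finished * price = 2069.3964 * 3.7780 = 7818.1795 $


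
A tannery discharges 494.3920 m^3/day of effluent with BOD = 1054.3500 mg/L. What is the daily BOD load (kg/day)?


Formula: BOD_load = volume * conc / 1000
Substituting: BOD_load = 494.3920 * 1054.3500 / 1000
Result: 521.2622 kg/day


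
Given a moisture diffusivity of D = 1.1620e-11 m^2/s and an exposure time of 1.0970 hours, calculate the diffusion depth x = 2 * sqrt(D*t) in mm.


t = 1.0970 hr * 3600 = 3949.2000 s
D * t = 1.1620e-11 * 3949.2000 = 4.5890e-08
x = 2 * sqrt(D*t) = 2 * sqrt(4.5890e-08) = 4.2844e-04 m = 0.4284 mm


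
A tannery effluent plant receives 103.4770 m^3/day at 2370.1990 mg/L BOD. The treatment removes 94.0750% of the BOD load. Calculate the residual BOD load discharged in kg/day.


Load_in = volume * conc / 1000 = 103.4770 * 2370.1990 / 1000 = 245.2611 kg/day
Removed = Load_in * eff / 100 = 245.2611 * 94.0750 / 100 = 230.7294 kg/day
Load_out = Load_in - Removed = 245.2611 - 230.7294 = 14.5317 kg/day


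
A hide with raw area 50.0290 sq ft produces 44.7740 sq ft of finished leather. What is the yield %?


Formula: Yield = finished / raw * 100
Substituting: Yield = 44.7740 / 50.0290 * 100
Result: 89.4961 %


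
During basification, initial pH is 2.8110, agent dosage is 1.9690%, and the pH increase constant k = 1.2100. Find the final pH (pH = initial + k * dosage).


Formula: pH_final = pH_initial + k * base_pct
Substituting: pH_final = 2.8110 + 1.2100 * 1.9690
Result: 5.1935


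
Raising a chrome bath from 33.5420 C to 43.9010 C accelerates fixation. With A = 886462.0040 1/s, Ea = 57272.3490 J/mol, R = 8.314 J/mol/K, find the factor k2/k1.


T1 = 33.5420 + 273.15 = 306.6920 K; T2 = 43.9010 + 273.15 = 317.0510 K
k1 = A * exp(-Ea/(R*T1)) = 886462.0040 * exp(-57272.3490/(8.314*306.6920)) = 1.5592e-04 1/s
k2 = A * exp(-Ea/(R*T2)) = 886462.0040 * exp(-57272.3490/(8.314*317.0510)) = 3.2480e-04 1/s
k2/k1 = 3.2480e-04 / 1.5592e-04 = 2.0831


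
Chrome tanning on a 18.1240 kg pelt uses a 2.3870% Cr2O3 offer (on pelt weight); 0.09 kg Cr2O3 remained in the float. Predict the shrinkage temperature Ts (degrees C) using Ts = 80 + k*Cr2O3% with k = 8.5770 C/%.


Offered = pelt * offer_pct / 100 = 18.1240 * 2.3870 / 100 = 0.4326 kg
Uptake = offered - residual = 0.4326 - 0.09 = 0.3426 kg
Cr2O3% on pelt = uptake / pelt * 100 = 0.3426 / 18.1240 * 100 = 1.8904 %
Ts = 80 + k * Cr2O3% = 80 + 8.5770 * 1.8904 = 96.2141 C


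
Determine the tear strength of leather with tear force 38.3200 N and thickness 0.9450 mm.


Formula: Tear strength = force / thickness
Substituting: Tear strength = 38.3200 / 0.9450
Result: 40.5503 N/mm


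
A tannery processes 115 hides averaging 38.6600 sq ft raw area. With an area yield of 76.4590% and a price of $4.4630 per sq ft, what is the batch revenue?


Raw_total = N * avg_area = 115 * 38.6600 = 4445.9000 sq ft
Finished = Raw_total * yield / 100 = 4445.9000 * 76.4590 / 100 = 3399.2907 sq ft
Value = Finished * price = 3399.2907 * 4.4630 = 15171.0343 $


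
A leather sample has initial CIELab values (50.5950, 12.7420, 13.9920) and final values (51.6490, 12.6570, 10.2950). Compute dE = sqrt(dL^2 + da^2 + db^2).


dL = 1.0540, da = -0.085, db = -3.6970
dE = sqrt(1.0540^2 + (-0.085)^2 + (-3.6970)^2) = 3.8453


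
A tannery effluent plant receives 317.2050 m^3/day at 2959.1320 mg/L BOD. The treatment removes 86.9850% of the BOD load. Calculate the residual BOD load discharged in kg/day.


Load_in = volume * conc / 1000 = 317.2050 * 2959.1320 / 1000 = 938.6515 kg/day
Removed = Load_in * eff / 100 = 938.6515 * 86.9850 / 100 = 816.4860 kg/day
Load_out = Load_in - Removed = 938.6515 - 816.4860 = 122.1655 kg/day


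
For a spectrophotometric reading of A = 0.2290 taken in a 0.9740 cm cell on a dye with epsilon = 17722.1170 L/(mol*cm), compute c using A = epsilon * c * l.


Formula: c = A / (epsilon * l)
Substituting: c = 0.2290 / (17722.1170 * 0.9740)
Result: 1.3267e-05 mol/L


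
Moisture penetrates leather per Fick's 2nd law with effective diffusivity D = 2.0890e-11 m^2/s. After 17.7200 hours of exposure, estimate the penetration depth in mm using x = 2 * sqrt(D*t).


t = 17.7200 hr * 3600 = 63792.0000 s
D * t = 2.0890e-11 * 63792.0000 = 1.3326e-06
x = 2 * sqrt(D*t) = 2 * sqrt(1.3326e-06) = 0.00230878 m = 2.3088 mm


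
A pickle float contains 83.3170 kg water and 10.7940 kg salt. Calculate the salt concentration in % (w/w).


Formula: Conc = salt / (water + salt) * 100
Substituting: Conc = 10.7940 / (83.3170 + 10.7940) * 100
Result: 11.4694 %


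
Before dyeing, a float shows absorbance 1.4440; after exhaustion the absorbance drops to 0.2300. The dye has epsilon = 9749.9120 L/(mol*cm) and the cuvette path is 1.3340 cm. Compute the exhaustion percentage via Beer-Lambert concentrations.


c_initial = A_i / (epsilon * l) = 1.4440 / (9749.9120 * 1.3340) = 1.1102e-04 mol/L
c_final = A_f / (epsilon * l) = 0.2300 / (9749.9120 * 1.3340) = 1.7684e-05 mol/L
Exhaustion = (c_initial - c_final) / c_initial * 100 = (1.1102e-04 - 1.7684e-05) / 1.1102e-04 * 100 = 84.0720 %


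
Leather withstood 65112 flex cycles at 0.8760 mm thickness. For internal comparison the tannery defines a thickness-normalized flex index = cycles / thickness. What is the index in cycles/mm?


Formula: Index = cycles / thickness
Substituting: Index = 65112 / 0.8760
Result: 74328.7671 cycles/mm


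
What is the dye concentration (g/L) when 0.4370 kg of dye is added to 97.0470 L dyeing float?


Formula: Conc = dye_mass(kg) / volume(L) * 1000
Substituting: Conc = 0.4370 / 97.0470 * 1000
Result: 4.5030 g/L


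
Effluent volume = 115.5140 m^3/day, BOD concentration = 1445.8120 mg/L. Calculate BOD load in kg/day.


Formula: BOD_load = volume * conc / 1000
Substituting: BOD_load = 115.5140 * 1445.8120 / 1000
Result: 167.0115 kg/day


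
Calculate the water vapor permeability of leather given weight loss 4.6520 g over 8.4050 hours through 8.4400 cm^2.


Formula: WVP = loss / (area * time)
Substituting: WVP = 4.6520 / (8.4400 * 8.4050)
Result: 0.0655782 g/(cm^2*hr)


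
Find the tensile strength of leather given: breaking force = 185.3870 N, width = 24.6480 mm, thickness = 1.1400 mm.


Formula: TS = force / (width * thickness)
Substituting: TS = 185.3870 / (24.6480 * 1.1400)
Result: 6.5977 N/mm^2


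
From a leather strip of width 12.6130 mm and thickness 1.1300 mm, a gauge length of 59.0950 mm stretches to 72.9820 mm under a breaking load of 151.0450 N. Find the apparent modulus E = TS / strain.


TS = F / (w * t) = 151.0450 / (12.6130 * 1.1300) = 10.5976 N/mm^2
strain = (Lf - L0) / L0 = (72.9820 - 59.0950) / 59.0950 = 0.2350
E = TS / strain = 10.5976 / 0.2350 = 45.0974 N/mm^2


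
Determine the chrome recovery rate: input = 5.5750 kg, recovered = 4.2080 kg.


Formula: Recovery = recovered / input * 100
Substituting: Recovery = 4.2080 / 5.5750 * 100
Result: 75.4798 %


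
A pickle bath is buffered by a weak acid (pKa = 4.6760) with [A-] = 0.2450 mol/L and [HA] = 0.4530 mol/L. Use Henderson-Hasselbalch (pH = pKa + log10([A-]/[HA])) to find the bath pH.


ratio = [A-] / [HA] = 0.2450 / 0.4530 = 0.5408
log10(ratio) = -0.2669
pH = pKa + log10(ratio) = 4.6760 - 0.2669 = 4.4091


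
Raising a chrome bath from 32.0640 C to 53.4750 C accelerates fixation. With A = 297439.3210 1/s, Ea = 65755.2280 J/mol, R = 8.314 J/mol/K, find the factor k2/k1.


T1 = 32.0640 + 273.15 = 305.2140 K; T2 = 53.4750 + 273.15 = 326.6250 K
k1 = A * exp(-Ea/(R*T1)) = 297439.3210 * exp(-65755.2280/(8.314*305.2140)) = 1.6580e-06 1/s
k2 = A * exp(-Ea/(R*T2)) = 297439.3210 * exp(-65755.2280/(8.314*326.6250)) = 9.0633e-06 1/s
k2/k1 = 9.0633e-06 / 1.6580e-06 = 5.4666


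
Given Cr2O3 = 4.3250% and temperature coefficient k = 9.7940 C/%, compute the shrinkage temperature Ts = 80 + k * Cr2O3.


Formula: Ts = 80 + k * Cr2O3
Substituting: Ts = 80 + 9.7940 * 4.3250
Result: 122.3590 C


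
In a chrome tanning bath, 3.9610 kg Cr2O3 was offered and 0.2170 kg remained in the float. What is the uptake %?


Formula: Uptake = (offered - residual) / offered * 100
Substituting: Uptake = (3.9610 - 0.2170) / 3.9610 * 100
Result: 94.5216 %


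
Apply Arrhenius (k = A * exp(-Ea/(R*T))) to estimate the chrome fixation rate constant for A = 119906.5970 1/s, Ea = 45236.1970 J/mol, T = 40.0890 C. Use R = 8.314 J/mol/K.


T_K = T_C + 273.15 = 40.0890 + 273.15 = 313.2390 K
exponent = -Ea / (R * T_K) = -45236.1970 / (8.314 * 313.2390) = -17.3700
k = A * exp(exponent) = 119906.5970 * exp(-17.3700) = 0.00342879 1/s


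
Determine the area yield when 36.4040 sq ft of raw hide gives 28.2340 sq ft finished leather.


Formula: Yield = finished / raw * 100
Substituting: Yield = 28.2340 / 36.4040 * 100
Result: 77.5574 %


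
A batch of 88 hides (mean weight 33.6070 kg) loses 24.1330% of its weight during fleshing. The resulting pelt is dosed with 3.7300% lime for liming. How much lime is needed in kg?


Total_raw = N * avg_wt = 88 * 33.6070 = 2957.4160 kg
Substrate = Total_raw * (1 - loss/100) = 2957.4160 * (1 - 24.1330/100) = 2243.7028 kg
Lime = Substrate * pct / 100 = 2243.7028 * 3.7300 / 100 = 83.6901 kg


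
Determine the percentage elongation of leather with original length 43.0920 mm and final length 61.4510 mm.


Formula: Elongation = (Lf - L0) / L0 * 100
Substituting: Elongation = (61.4510 - 43.0920) / 43.0920 * 100
Result: 42.6042 %


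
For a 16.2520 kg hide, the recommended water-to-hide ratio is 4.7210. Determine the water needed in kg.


Formula: Water = hide_weight * ratio
Substituting: Water = 16.2520 * 4.7210
Result: 76.7257 kg


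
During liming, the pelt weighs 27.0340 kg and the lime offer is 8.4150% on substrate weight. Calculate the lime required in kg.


Formula: Lime = substrate * pct / 100
Substituting: Lime = 27.0340 * 8.4150 / 100
Result: 2.2749 kg


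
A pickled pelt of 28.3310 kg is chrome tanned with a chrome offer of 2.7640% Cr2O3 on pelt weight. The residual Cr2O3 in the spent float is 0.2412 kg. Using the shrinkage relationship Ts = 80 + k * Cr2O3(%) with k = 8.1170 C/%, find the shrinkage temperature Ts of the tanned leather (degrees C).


Offered = pelt * offer_pct / 100 = 28.3310 * 2.7640 / 100 = 0.7831 kg
Uptake = offered - residual = 0.7831 - 0.2412 = 0.5419 kg
Cr2O3% on pelt = uptake / pelt * 100 = 0.5419 / 28.3310 * 100 = 1.9126 %
Ts = 80 + k * Cr2O3% = 80 + 8.1170 * 1.9126 = 95.5249 C


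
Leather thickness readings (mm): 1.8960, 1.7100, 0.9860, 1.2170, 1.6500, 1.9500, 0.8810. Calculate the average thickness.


Formula: Average = sum / n
Substituting: Average = 10.2900 / 7
Result: 1.4700 mm


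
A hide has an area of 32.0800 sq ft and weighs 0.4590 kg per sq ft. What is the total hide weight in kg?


Formula: Weight = area * weight_per_sqft
Substituting: Weight = 32.0800 * 0.4590
Result: 14.7247 kg


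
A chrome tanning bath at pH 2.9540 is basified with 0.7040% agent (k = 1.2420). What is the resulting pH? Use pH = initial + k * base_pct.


Formula: pH_final = pH_initial + k * base_pct
Substituting: pH_final = 2.9540 + 1.2420 * 0.7040
Result: 3.8284


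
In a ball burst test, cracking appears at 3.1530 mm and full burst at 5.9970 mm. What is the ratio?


Formula: Ratio = crack / burst
Substituting: Ratio = 3.1530 / 5.9970
Result: 0.5258


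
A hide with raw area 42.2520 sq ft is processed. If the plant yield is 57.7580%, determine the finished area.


Formula: finished = raw * yield / 100
Substituting: finished = 42.2520 * 57.7580 / 100
Result: 24.4039 sq ft


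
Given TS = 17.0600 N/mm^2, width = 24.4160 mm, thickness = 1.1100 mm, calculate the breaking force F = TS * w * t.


Formula: F = TS * w * t
Substituting: F = 17.0600 * 24.4160 * 1.1100
Result: 462.3560 N


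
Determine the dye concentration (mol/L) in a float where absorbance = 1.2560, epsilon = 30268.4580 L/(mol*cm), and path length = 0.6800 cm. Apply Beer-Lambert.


Formula: c = A / (epsilon * l)
Substituting: c = 1.2560 / (30268.4580 * 0.6800)
Result: 6.1023e-05 mol/L


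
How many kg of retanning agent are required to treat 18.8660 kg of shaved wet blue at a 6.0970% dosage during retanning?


Formula: Retan = substrate * pct / 100
Substituting: Retan = 18.8660 * 6.0970 / 100
Result: 1.1503 kg


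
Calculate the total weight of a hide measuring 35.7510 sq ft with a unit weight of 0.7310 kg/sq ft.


Formula: Weight = area * weight_per_sqft
Substituting: Weight = 35.7510 * 0.7310
Result: 26.1340 kg


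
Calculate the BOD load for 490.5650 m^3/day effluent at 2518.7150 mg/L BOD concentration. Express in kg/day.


Formula: BOD_load = volume * conc / 1000
Substituting: BOD_load = 490.5650 * 2518.7150 / 1000
Result: 1235.5934 kg/day


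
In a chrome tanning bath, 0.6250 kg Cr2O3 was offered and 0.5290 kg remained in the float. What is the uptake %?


Formula: Uptake = (offered - residual) / offered * 100
Substituting: Uptake = (0.6250 - 0.5290) / 0.6250 * 100
Result: 15.3600 %


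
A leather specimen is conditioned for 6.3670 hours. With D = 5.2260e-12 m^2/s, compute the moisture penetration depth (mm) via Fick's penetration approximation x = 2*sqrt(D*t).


t = 6.3670 hr * 3600 = 22921.2000 s
D * t = 5.2260e-12 * 22921.2000 = 1.1979e-07
x = 2 * sqrt(D*t) = 2 * sqrt(1.1979e-07) = 6.9220e-04 m = 0.6922 mm


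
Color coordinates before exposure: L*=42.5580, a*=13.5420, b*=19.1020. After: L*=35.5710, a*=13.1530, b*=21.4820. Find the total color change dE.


dL = -6.9870, da = -0.3890, db = 2.3800
dE = sqrt((-6.9870)^2 + (-0.3890)^2 + 2.3800^2) = 7.3915


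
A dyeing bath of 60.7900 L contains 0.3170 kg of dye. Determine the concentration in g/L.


Formula: Conc = dye_mass(kg) / volume(L) * 1000
Substituting: Conc = 0.3170 / 60.7900 * 1000
Result: 5.2147 g/L


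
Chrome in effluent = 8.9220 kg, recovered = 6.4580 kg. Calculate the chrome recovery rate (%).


Formula: Recovery = recovered / input * 100
Substituting: Recovery = 6.4580 / 8.9220 * 100
Result: 72.3829 %


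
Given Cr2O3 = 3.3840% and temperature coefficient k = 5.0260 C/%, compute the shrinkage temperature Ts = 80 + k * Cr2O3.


Formula: Ts = 80 + k * Cr2O3
Substituting: Ts = 80 + 5.0260 * 3.3840
Result: 97.0080 C


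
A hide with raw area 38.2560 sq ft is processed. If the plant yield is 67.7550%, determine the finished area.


Formula: finished = raw * yield / 100
Substituting: finished = 38.2560 * 67.7550 / 100
Result: 25.9204 sq ft


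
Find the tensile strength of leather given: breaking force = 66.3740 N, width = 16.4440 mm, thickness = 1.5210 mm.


Formula: TS = force / (width * thickness)
Substituting: TS = 66.3740 / (16.4440 * 1.5210)
Result: 2.6538 N/mm^2


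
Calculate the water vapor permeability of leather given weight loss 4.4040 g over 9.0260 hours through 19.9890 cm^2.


Formula: WVP = loss / (area * time)
Substituting: WVP = 4.4040 / (19.9890 * 9.0260)
Result: 0.0244096 g/(cm^2*hr)


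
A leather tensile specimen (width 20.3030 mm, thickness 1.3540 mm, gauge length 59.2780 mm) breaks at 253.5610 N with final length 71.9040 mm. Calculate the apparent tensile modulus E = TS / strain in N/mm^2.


TS = F / (w * t) = 253.5610 / (20.3030 * 1.3540) = 9.2237 N/mm^2
strain = (Lf - L0) / L0 = (71.9040 - 59.2780) / 59.2780 = 0.2130
E = TS / strain = 9.2237 / 0.2130 = 43.3043 N/mm^2


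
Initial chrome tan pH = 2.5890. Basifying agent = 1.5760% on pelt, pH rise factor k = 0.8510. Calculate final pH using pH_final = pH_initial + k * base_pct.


Formula: pH_final = pH_initial + k * base_pct
Substituting: pH_final = 2.5890 + 0.8510 * 1.5760
Result: 3.9302


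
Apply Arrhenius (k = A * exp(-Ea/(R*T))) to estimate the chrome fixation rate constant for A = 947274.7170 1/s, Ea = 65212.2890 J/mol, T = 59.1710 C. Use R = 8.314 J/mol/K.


T_K = T_C + 273.15 = 59.1710 + 273.15 = 332.3210 K
exponent = -Ea / (R * T_K) = -65212.2890 / (8.314 * 332.3210) = -23.6027
k = A * exp(exponent) = 947274.7170 * exp(-23.6027) = 5.3205e-05 1/s


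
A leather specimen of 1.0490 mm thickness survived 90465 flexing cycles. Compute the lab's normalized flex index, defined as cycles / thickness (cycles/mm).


Formula: Index = cycles / thickness
Substituting: Index = 90465 / 1.0490
Result: 86239.2755 cycles/mm


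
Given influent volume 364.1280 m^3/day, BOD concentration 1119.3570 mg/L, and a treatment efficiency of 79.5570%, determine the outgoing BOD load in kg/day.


Load_in = volume * conc / 1000 = 364.1280 * 1119.3570 / 1000 = 407.5892 kg/day
Removed = Load_in * eff / 100 = 407.5892 * 79.5570 / 100 = 324.2658 kg/day
Load_out = Load_in - Removed = 407.5892 - 324.2658 = 83.3235 kg/day


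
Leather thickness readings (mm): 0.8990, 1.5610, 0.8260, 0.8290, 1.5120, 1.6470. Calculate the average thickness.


Formula: Average = sum / n
Substituting: Average = 7.2740 / 6
Result: 1.2123 mm


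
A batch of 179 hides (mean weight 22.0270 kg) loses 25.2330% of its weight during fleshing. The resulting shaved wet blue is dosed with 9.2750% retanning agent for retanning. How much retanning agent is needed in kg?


Total_raw = N * avg_wt = 179 * 22.0270 = 3942.8330 kg
Substrate = Total_raw * (1 - loss/100) = 3942.8330 * (1 - 25.2330/100) = 2947.9379 kg
Retan = Substrate * pct / 100 = 2947.9379 * 9.2750 / 100 = 273.4212 kg


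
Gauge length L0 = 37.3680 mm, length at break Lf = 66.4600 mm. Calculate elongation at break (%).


Formula: Elongation = (Lf - L0) / L0 * 100
Substituting: Elongation = (66.4600 - 37.3680) / 37.3680 * 100
Result: 77.8527 %


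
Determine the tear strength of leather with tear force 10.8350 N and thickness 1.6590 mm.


Formula: Tear strength = force / thickness
Substituting: Tear strength = 10.8350 / 1.6590
Result: 6.5310 N/mm


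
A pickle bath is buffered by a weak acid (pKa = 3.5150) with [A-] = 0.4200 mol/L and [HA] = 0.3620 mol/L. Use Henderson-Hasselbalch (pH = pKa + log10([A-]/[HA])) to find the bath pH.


ratio = [A-] / [HA] = 0.4200 / 0.3620 = 1.1602
log10(ratio) = 0.0645407
pH = pKa + log10(ratio) = 3.5150 + 0.0645407 = 3.5795


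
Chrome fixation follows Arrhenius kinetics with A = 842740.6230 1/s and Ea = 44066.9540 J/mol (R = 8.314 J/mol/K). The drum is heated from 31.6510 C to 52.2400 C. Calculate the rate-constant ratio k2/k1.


T1 = 31.6510 + 273.15 = 304.8010 K; T2 = 52.2400 + 273.15 = 325.3900 K
k1 = A * exp(-Ea/(R*T1)) = 842740.6230 * exp(-44066.9540/(8.314*304.8010)) = 0.0236341 1/s
k2 = A * exp(-Ea/(R*T2)) = 842740.6230 * exp(-44066.9540/(8.314*325.3900)) = 0.0710231 1/s
k2/k1 = 0.0710231 / 0.0236341 = 3.0051


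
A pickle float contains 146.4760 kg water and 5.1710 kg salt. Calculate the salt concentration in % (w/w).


Formula: Conc = salt / (water + salt) * 100
Substituting: Conc = 5.1710 / (146.4760 + 5.1710) * 100
Result: 3.4099 %


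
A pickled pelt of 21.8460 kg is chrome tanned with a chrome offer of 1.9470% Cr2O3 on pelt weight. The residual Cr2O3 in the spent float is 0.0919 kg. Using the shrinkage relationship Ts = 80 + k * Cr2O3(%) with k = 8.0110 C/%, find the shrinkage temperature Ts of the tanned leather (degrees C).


Offered = pelt * offer_pct / 100 = 21.8460 * 1.9470 / 100 = 0.4253 kg
Uptake = offered - residual = 0.4253 - 0.0919 = 0.3334 kg
Cr2O3% on pelt = uptake / pelt * 100 = 0.3334 / 21.8460 * 100 = 1.5263 %
Ts = 80 + k * Cr2O3% = 80 + 8.0110 * 1.5263 = 92.2274 C


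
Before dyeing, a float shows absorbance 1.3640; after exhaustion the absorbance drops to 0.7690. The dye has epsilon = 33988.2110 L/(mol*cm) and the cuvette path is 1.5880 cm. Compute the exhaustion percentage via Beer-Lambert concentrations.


c_initial = A_i / (epsilon * l) = 1.3640 / (33988.2110 * 1.5880) = 2.5272e-05 mol/L
c_final = A_f / (epsilon * l) = 0.7690 / (33988.2110 * 1.5880) = 1.4248e-05 mol/L
Exhaustion = (c_initial - c_final) / c_initial * 100 = (2.5272e-05 - 1.4248e-05) / 2.5272e-05 * 100 = 43.6217 %


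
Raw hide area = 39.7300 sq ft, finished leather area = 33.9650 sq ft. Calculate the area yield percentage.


Formula: Yield = finished / raw * 100
Substituting: Yield = 33.9650 / 39.7300 * 100
Result: 85.4896 %


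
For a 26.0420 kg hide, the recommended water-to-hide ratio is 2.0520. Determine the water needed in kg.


Formula: Water = hide_weight * ratio
Substituting: Water = 26.0420 * 2.0520
Result: 53.4382 kg


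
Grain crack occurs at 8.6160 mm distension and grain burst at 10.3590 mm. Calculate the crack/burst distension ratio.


Formula: Ratio = crack / burst
Substituting: Ratio = 8.6160 / 10.3590
Result: 0.8317


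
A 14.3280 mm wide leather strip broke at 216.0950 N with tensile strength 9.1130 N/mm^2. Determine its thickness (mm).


Formula: t = F / (TS * w)
Substituting: t = 216.0950 / (9.1130 * 14.3280)
Result: 1.6550 mm


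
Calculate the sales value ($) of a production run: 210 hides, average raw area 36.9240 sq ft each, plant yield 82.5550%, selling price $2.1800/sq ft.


Raw_total = N * avg_area = 210 * 36.9240 = 7754.0400 sq ft
Finished = Raw_total * yield / 100 = 7754.0400 * 82.5550 / 100 = 6401.3477 sq ft
Value = Finished * price = 6401.3477 * 2.1800 = 13954.9380 $


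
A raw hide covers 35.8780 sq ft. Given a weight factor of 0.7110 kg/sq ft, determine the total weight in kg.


Formula: Weight = area * weight_per_sqft
Substituting: Weight = 35.8780 * 0.7110
Result: 25.5093 kg


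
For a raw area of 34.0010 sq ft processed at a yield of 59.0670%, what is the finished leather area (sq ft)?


Formula: finished = raw * yield / 100
Substituting: finished = 34.0010 * 59.0670 / 100
Result: 20.0834 sq ft


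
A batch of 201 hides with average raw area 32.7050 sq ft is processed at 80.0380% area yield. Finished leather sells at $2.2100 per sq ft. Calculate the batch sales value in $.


Raw_total = N * avg_area = 201 * 32.7050 = 6573.7050 sq ft
Finished = Raw_total * yield / 100 = 6573.7050 * 80.0380 / 100 = 5261.4620 sq ft
Value = Finished * price = 5261.4620 * 2.2100 = 11627.8310 $


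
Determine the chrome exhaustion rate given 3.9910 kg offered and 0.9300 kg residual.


Formula: Uptake = (offered - residual) / offered * 100
Substituting: Uptake = (3.9910 - 0.9300) / 3.9910 * 100
Result: 76.6976 %


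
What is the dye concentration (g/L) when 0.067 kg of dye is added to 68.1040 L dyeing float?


Formula: Conc = dye_mass(kg) / volume(L) * 1000
Substituting: Conc = 0.067 / 68.1040 * 1000
Result: 0.9838 g/L


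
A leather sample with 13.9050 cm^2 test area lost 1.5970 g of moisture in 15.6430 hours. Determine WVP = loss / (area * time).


Formula: WVP = loss / (area * time)
Substituting: WVP = 1.5970 / (13.9050 * 15.6430)
Result: 0.00734199 g/(cm^2*hr)


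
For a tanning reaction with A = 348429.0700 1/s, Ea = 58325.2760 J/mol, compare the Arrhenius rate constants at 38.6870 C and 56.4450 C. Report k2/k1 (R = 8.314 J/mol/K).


T1 = 38.6870 + 273.15 = 311.8370 K; T2 = 56.4450 + 273.15 = 329.5950 K
k1 = A * exp(-Ea/(R*T1)) = 348429.0700 * exp(-58325.2760/(8.314*311.8370)) = 5.9145e-05 1/s
k2 = A * exp(-Ea/(R*T2)) = 348429.0700 * exp(-58325.2760/(8.314*329.5950)) = 1.9875e-04 1/s
k2/k1 = 1.9875e-04 / 5.9145e-05 = 3.3605


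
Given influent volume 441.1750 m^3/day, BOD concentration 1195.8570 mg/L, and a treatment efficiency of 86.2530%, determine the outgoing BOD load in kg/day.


Load_in = volume * conc / 1000 = 441.1750 * 1195.8570 / 1000 = 527.5822 kg/day
Removed = Load_in * eff / 100 = 527.5822 * 86.2530 / 100 = 455.0555 kg/day
Load_out = Load_in - Removed = 527.5822 - 455.0555 = 72.5267 kg/day


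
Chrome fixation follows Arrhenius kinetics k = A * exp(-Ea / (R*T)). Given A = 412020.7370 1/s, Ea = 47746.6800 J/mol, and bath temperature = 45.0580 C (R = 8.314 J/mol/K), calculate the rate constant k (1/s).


T_K = T_C + 273.15 = 45.0580 + 273.15 = 318.2080 K
exponent = -Ea / (R * T_K) = -47746.6800 / (8.314 * 318.2080) = -18.0477
k = A * exp(exponent) = 412020.7370 * exp(-18.0477) = 0.00598272 1/s
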